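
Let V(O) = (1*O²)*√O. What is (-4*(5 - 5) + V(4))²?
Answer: 1024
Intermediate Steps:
V(O) = O^(5/2) (V(O) = O²*√O = O^(5/2))
(-4*(5 - 5) + V(4))² = (-4*(5 - 5) + 4^(5/2))² = (-4*0 + 32)² = (0 + 32)² = 32² = 1024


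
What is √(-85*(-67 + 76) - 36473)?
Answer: I*√37238 ≈ 192.97*I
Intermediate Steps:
√(-85*(-67 + 76) - 36473) = √(-85*9 - 36473) = √(-765 - 36473) = √(-37238) = I*√37238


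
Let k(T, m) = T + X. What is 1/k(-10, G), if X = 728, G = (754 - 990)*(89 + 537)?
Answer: 1/718 ≈ 0.0013928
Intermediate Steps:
G = -147736 (G = -236*626 = -147736)
k(T, m) = 728 + T (k(T, m) = T + 728 = 728 + T)
1/k(-10, G) = 1/(728 - 10) = 1/718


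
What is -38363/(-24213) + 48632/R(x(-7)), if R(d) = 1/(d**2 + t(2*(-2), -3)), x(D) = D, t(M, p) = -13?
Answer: 42390996539/24213 ≈ 1.7508e+6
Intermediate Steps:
R(d) = 1/(-13 + d**2) (R(d) = 1/(d**2 - 13) = 1/(-13 + d**2))
-38363/(-24213) + 48632/R(x(-7)) = -38363/(-24213) + 48632/(1/(-13 + (-7)**2)) = -38363*(-1/24213) + 48632/(1/(-13 + 49)) = 38363/24213 + 48632/(1/36) = 38363/24213 + 48632*36 = 38363/24213 + 1750752 = 42390996539/24213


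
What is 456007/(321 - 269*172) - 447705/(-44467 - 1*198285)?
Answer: -90125909629/11153726144 ≈ -8.0803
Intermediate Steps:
456007/(321 - 269*172) - 447705/(-44467 - 1*198285) = 456007/(321 - 46268) - 447705/(-44467 - 198285) = 456007/(-45947) - 447705/(-242752) = 456007*(-1/45947) - 447705*(-1/242752) = -456007/45947 + 447705/242752 = -90125909629/11153726144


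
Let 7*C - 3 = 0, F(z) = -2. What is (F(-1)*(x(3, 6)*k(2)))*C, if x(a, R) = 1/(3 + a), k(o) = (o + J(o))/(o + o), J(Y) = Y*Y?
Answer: -3/14 ≈ -0.21429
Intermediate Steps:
J(Y) = Y²
C = 3/7 (C = 3/7 + (⅐)*0 = 3/7 + 0 = 3/7 ≈ 0.42857)
k(o) = (o + o²)/(2*o) (k(o) = (o + o²)/(o + o) = (o + o²)/((2*o)) = (o + o²)*(1/(2*o)) = (o + o²)/(2*o))
(F(-1)*(x(3, 6)*k(2)))*C = -2*(½ + (½)*2)/(3 + 3)*(3/7) = -2*(½ + 1)/6*(3/7) = -3/(3*2)*(3/7) = -2*¼*(3/7) = -½*3/7 = -3/14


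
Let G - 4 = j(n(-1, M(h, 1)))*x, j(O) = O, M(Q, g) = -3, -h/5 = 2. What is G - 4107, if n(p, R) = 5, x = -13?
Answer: -4168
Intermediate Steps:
h = -10 (h = -5*2 = -10)
G = -61 (G = 4 + 5*(-13) = 4 - 65 = -61)
G - 4107 = -61 - 4107 = -4168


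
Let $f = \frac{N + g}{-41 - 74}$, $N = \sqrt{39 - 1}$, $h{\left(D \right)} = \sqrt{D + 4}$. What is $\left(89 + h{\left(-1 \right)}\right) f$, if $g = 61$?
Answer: $- \frac{\left(61 + \sqrt{38}\right) \left(89 + \sqrt{3}\right)}{115} \approx -52.991$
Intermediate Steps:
$h{\left(D \right)} = \sqrt{4 + D}$
$N = \sqrt{38} \approx 6.1644$
$f = - \frac{61}{115} - \frac{\sqrt{38}}{115}$ ($f = \frac{\sqrt{38} + 61}{-41 - 74} = \frac{61 + \sqrt{38}}{-115} = \left(61 + \sqrt{38}\right) \left(- \frac{1}{115}\right) = - \frac{61}{115} - \frac{\sqrt{38}}{115} \approx -0.58404$)
$\left(89 + h{\left(-1 \right)}\right) f = \left(89 + \sqrt{4 - 1}\right) \left(- \frac{61}{115} - \frac{\sqrt{38}}{115}\right) = \left(89 + \sqrt{3}\right) \left(- \frac{61}{115} - \frac{\sqrt{38}}{115}\right)$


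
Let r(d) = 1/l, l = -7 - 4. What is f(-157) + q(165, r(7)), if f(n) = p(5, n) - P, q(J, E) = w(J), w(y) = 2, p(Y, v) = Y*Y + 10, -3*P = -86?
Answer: 25/3 ≈ 8.3333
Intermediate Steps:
P = 86/3 (P = -⅓*(-86) = 86/3 ≈ 28.667)
l = -11
r(d) = -1/11 (r(d) = 1/(-11) = -1/11)
p(Y, v) = 10 + Y² (p(Y, v) = Y² + 10 = 10 + Y²)
q(J, E) = 2
f(n) = 19/3 (f(n) = (10 + 5²) - 1*86/3 = (10 + 25) - 86/3 = 35 - 86/3 = 19/3)
f(-157) + q(165, r(7)) = 19/3 + 2 = 25/3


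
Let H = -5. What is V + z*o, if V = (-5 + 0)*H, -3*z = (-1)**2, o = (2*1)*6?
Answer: 21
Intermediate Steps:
o = 12 (o = 2*6 = 12)
z = -1/3 (z = -1/3*(-1)**2 = -1/3*1 = -1/3 ≈ -0.33333)
V = 25 (V = (-5 + 0)*(-5) = -5*(-5) = 25)
V + z*o = 25 - 1/3*12 = 25 - 4 = 21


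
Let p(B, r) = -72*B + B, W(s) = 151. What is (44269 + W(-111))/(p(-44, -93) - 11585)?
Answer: -44420/8461 ≈ -5.2500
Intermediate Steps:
p(B, r) = -71*B
(44269 + W(-111))/(p(-44, -93) - 11585) = (44269 + 151)/(-71*(-44) - 11585) = 44420/(3124 - 11585) = 44420/(-8461) = 44420*(-1/8461) = -44420/8461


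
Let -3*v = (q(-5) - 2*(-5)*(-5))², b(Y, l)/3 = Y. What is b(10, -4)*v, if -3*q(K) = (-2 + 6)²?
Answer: -275560/9 ≈ -30618.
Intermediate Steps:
q(K) = -16/3 (q(K) = -(-2 + 6)²/3 = -⅓*4² = -⅓*16 = -16/3)
b(Y, l) = 3*Y
v = -27556/27 (v = -(-16/3 - 2*(-5)*(-5))²/3 = -(-16/3 + 10*(-5))²/3 = -(-16/3 - 50)²/3 = -(-166/3)²/3 = -⅓*27556/9 = -27556/27 ≈ -1020.6)
b(10, -4)*v = (3*10)*(-27556/27) = 30*(-27556/27) = -275560/9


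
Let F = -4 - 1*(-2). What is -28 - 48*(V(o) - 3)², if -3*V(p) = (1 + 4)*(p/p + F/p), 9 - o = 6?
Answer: -17140/27 ≈ -634.81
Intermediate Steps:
o = 3 (o = 9 - 1*6 = 9 - 6 = 3)
F = -2 (F = -4 + 2 = -2)
V(p) = -5/3 + 10/(3*p) (V(p) = -(1 + 4)*(p/p - 2/p)/3 = -5*(1 - 2/p)/3 = -(5 - 10/p)/3 = -5/3 + 10/(3*p))
-28 - 48*(V(o) - 3)² = -28 - 48*((5/3)*(2 - 1*3)/3 - 3)² = -28 - 48*((5/3)*(⅓)*(2 - 3) - 3)² = -28 - 48*((5/3)*(⅓)*(-1) - 3)² = -28 - 48*(-5/9 - 3)² = -28 - 48*(-32/9)² = -28 - 48*1024/81 = -28 - 16384/27 = -17140/27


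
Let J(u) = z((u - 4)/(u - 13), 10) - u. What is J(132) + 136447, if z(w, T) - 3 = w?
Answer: 16221970/119 ≈ 1.3632e+5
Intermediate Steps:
z(w, T) = 3 + w
J(u) = 3 - u + (-4 + u)/(-13 + u) (J(u) = (3 + (u - 4)/(u - 13)) - u = (3 + (-4 + u)/(-13 + u)) - u = 3 - u + (-4 + u)/(-13 + u))
J(132) + 136447 = (-43 - 1*132² + 17*132)/(-13 + 132) + 136447 = (-43 - 1*17424 + 2244)/119 + 136447 = (-43 - 17424 + 2244)/119 + 136447 = (1/119)*(-15223) + 136447 = -15223/119 + 136447 = 16221970/119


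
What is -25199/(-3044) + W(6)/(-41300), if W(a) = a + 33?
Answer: 65037499/7857325 ≈ 8.2773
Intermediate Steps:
W(a) = 33 + a
-25199/(-3044) + W(6)/(-41300) = -25199/(-3044) + (33 + 6)/(-41300) = -25199*(-1/3044) + 39*(-1/41300) = 25199/3044 - 39/41300 = 65037499/7857325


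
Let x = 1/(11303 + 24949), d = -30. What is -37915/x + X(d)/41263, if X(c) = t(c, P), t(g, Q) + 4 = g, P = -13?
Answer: -56715769854574/41263 ≈ -1.3745e+9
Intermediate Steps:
t(g, Q) = -4 + g
X(c) = -4 + c
x = 1/36252 ≈ 2.7585e-5
-37915/x + X(d)/41263 = -37915/1/36252 + (-4 - 30)/41263 = -37915*36252 - 34*1/41263 = -1374494580 - 34/41263 = -56715769854574/41263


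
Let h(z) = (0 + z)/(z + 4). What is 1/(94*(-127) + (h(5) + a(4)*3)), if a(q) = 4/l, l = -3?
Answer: -9/107473 ≈ -8.3742e-5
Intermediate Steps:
a(q) = -4/3 (a(q) = 4/(-3) = 4*(-1/3) = -4/3)
h(z) = z/(4 + z)
1/(94*(-127) + (h(5) + a(4)*3)) = 1/(94*(-127) + (5/(4 + 5) - 4/3*3)) = 1/(-11938 + (5/9 - 4)) = 1/(-11938 - 31/9) = 1/(-107473/9) = -9/107473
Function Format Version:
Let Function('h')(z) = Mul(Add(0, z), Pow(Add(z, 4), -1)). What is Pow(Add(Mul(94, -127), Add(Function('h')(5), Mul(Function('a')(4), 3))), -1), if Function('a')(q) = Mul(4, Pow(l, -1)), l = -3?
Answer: Rational(-9, 107473) ≈ -8.3742e-5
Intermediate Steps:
Function('a')(q) = Rational(-4, 3) (Function('a')(q) = Mul(4, Pow(-3, -1)) = Mul(4, Rational(-1, 3)) = Rational(-4, 3))
Function('h')(z) = Mul(z, Pow(Add(4, z), -1))
Pow(Add(Mul(94, -127), Add(Function('h')(5), Mul(Function('a')(4), 3))), -1) = Pow(Add(Mul(94, -127), Add(Mul(5, Pow(Add(4, 5), -1)), Mul(Rational(-4, 3), 3))), -1) = Pow(Add(-11938, Add(Mul(5, Pow(9, -1)), -4)), -1) = Pow(Add(-11938, Add(Mul(5, Rational(1, 9)), -4)), -1) = Pow(Add(-11938, Add(Rational(5, 9), -4)), -1) = Pow(Add(-11938, Rational(-31, 9)), -1) = Pow(Rational(-107473, 9), -1) = Rational(-9, 107473)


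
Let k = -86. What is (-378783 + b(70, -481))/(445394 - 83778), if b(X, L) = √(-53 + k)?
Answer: -378783/361616 + I*√139/361616 ≈ -1.0475 + 3.2603e-5*I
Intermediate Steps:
b(X, L) = I*√139 (b(X, L) = √(-53 - 86) = √(-139) = I*√139)
(-378783 + b(70, -481))/(445394 - 83778) = (-378783 + I*√139)/(445394 - 83778) = (-378783 + I*√139)/361616 = (-378783 + I*√139)*(1/361616) = -378783/361616 + I*√139/361616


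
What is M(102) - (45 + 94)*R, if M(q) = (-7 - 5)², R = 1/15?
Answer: 2021/15 ≈ 134.73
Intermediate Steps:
R = 1/15 ≈ 0.066667
M(q) = 144 (M(q) = (-12)² = 144)
M(102) - (45 + 94)*R = 144 - (45 + 94)/15 = 144 - 139/15 = 2021/15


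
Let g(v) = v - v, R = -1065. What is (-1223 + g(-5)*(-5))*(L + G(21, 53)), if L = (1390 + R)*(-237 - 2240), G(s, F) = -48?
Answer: 984604279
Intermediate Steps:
g(v) = 0
L = -805025 (L = (1390 - 1065)*(-237 - 2240) = 325*(-2477) = -805025)
(-1223 + g(-5)*(-5))*(L + G(21, 53)) = (-1223 + 0*(-5))*(-805025 - 48) = (-1223 + 0)*(-805073) = -1223*(-805073) = 984604279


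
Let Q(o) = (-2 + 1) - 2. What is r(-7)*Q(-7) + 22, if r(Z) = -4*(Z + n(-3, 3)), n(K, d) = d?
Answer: -26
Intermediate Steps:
Q(o) = -3 (Q(o) = -1 - 2 = -3)
r(Z) = -12 - 4*Z (r(Z) = -4*(Z + 3) = -4*(3 + Z) = -12 - 4*Z)
r(-7)*Q(-7) + 22 = (-12 - 4*(-7))*(-3) + 22 = (-12 + 28)*(-3) + 22 = 16*(-3) + 22 = -48 + 22 = -26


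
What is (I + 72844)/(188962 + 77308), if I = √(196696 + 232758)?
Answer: 36422/133135 + 17*√1486/266270 ≈ 0.27603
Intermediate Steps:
I = 17*√1486 (I = √429454 = 17*√1486 ≈ 655.33)
(I + 72844)/(188962 + 77308) = (17*√1486 + 72844)/(188962 + 77308) = (72844 + 17*√1486)/266270 = (72844 + 17*√1486)*(1/266270) = 36422/133135 + 17*√1486/266270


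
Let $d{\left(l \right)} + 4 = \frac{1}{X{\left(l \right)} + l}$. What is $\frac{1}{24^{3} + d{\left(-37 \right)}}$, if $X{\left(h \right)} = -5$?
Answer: $\frac{42}{580439} \approx 7.2359 \cdot 10^{-5}$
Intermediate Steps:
$d{\left(l \right)} = -4 + \frac{1}{-5 + l}$
$\frac{1}{24^{3} + d{\left(-37 \right)}} = \frac{1}{24^{3} + \frac{21 - -148}{-5 - 37}} = \frac{1}{13824 + \frac{21 + 148}{-42}} = \frac{1}{13824 - \frac{169}{42}} = \frac{1}{\frac{580439}{42}} = \frac{42}{580439}$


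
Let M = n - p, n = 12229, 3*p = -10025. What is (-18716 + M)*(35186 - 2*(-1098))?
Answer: -352736552/3 ≈ -1.1758e+8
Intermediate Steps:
p = -10025/3 (p = (⅓)*(-10025) = -10025/3 ≈ -3341.7)
M = 46712/3 (M = 12229 - 1*(-10025/3) = 12229 + 10025/3 = 46712/3 ≈ 15571.)
(-18716 + M)*(35186 - 2*(-1098)) = (-18716 + 46712/3)*(35186 - 2*(-1098)) = -9436*(35186 + 2196)/3 = -9436/3*37382 = -352736552/3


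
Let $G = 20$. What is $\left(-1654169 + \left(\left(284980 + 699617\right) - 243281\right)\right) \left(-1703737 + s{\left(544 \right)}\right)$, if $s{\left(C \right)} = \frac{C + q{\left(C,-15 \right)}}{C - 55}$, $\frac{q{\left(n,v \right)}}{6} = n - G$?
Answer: $\frac{760519473480365}{489} \approx 1.5553 \cdot 10^{12}$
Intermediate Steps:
$q{\left(n,v \right)} = -120 + 6 n$ ($q{\left(n,v \right)} = 6 \left(n - 20\right) = 6 \left(-20 + n\right) = -120 + 6 n$)
$s{\left(C \right)} = \frac{-120 + 7 C}{-55 + C}$ ($s{\left(C \right)} = \frac{C + \left(-120 + 6 C\right)}{C - 55} = \frac{-120 + 7 C}{-55 + C}$)
$\left(-1654169 + \left(\left(284980 + 699617\right) - 243281\right)\right) \left(-1703737 + s{\left(544 \right)}\right) = \left(-1654169 + \left(\left(284980 + 699617\right) - 243281\right)\right) \left(-1703737 + \frac{-120 + 7 \cdot 544}{-55 + 544}\right) = \left(-1654169 + \left(984597 - 243281\right)\right) \left(-1703737 + \frac{-120 + 3808}{489}\right) = \left(-1654169 + 741316\right) \left(-1703737 + \frac{1}{489} \cdot 3688\right) = - 912853 \left(-1703737 + \frac{3688}{489}\right) = \left(-912853\right) \left(- \frac{833123705}{489}\right) = \frac{760519473480365}{489}$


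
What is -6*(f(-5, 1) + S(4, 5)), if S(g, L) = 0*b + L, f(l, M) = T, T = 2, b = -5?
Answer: -42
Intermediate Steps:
f(l, M) = 2
S(g, L) = L (S(g, L) = 0*(-5) + L = 0 + L = L)
-6*(f(-5, 1) + S(4, 5)) = -6*(2 + 5) = -6*7 = -42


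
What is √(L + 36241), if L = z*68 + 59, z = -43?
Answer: 4*√2086 ≈ 182.69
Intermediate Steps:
L = -2865 (L = -43*68 + 59 = -2924 + 59 = -2865)
√(L + 36241) = √(-2865 + 36241) = √33376 = 4*√2086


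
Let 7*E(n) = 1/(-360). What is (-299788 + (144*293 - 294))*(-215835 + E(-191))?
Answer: 14026745439589/252 ≈ 5.5662e+10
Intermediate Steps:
E(n) = -1/2520 (E(n) = (1/7)/(-360) = (1/7)*(-1/360) = -1/2520)
(-299788 + (144*293 - 294))*(-215835 + E(-191)) = (-299788 + (144*293 - 294))*(-215835 - 1/2520) = (-299788 + (42192 - 294))*(-543904201/2520) = (-299788 + 41898)*(-543904201/2520) = -257890*(-543904201/2520) = 14026745439589/252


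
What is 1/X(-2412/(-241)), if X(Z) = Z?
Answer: 241/2412 ≈ 0.099917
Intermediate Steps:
1/X(-2412/(-241)) = 1/(-2412/(-241)) = 1/(-2412*(-1/241)) = 1/(2412/241) = 241/2412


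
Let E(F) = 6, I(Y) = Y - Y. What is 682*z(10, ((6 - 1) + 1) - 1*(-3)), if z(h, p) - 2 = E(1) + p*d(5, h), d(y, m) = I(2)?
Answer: 5456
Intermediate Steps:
I(Y) = 0
d(y, m) = 0
z(h, p) = 8 (z(h, p) = 2 + (6 + p*0) = 2 + (6 + 0) = 2 + 6 = 8)
682*z(10, ((6 - 1) + 1) - 1*(-3)) = 682*8 = 5456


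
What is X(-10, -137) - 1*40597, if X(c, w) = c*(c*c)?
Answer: -41597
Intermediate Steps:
X(c, w) = c³ (X(c, w) = c*c² = c³)
X(-10, -137) - 1*40597 = (-10)³ - 1*40597 = -1000 - 40597 = -41597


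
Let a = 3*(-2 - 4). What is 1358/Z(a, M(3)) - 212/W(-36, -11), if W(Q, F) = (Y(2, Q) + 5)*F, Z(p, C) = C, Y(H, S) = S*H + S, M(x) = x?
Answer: 1537978/3399 ≈ 452.48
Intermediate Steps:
Y(H, S) = S + H*S (Y(H, S) = H*S + S = S + H*S)
a = -18 (a = 3*(-6) = -18)
W(Q, F) = F*(5 + 3*Q) (W(Q, F) = (Q*(1 + 2) + 5)*F = (Q*3 + 5)*F = (3*Q + 5)*F = (5 + 3*Q)*F = F*(5 + 3*Q))
1358/Z(a, M(3)) - 212/W(-36, -11) = 1358/3 - 212*(-1/(11*(5 + 3*(-36)))) = 1358*(⅓) - 212*(-1/(11*(5 - 108))) = 1358/3 - 212/((-11*(-103))) = 1358/3 - 212/1133 = 1537978/3399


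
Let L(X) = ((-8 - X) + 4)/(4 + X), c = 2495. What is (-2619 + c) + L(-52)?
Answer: -125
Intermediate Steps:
L(X) = (-4 - X)/(4 + X)
(-2619 + c) + L(-52) = (-2619 + 2495) - 1 = -124 - 1 = -125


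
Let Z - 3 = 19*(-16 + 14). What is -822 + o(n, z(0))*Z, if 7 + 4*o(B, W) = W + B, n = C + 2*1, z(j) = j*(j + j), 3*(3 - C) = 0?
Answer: -1609/2 ≈ -804.50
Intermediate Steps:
C = 3 (C = 3 - ⅓*0 = 3 + 0 = 3)
z(j) = 2*j² (z(j) = j*(2*j) = 2*j²)
n = 5 (n = 3 + 2*1 = 3 + 2 = 5)
Z = -35 (Z = 3 + 19*(-16 + 14) = 3 + 19*(-2) = 3 - 38 = -35)
o(B, W) = -7/4 + B/4 + W/4 (o(B, W) = -7/4 + (W + B)/4 = -7/4 + (B + W)/4 = -7/4 + (B/4 + W/4) = -7/4 + B/4 + W/4)
-822 + o(n, z(0))*Z = -822 + (-7/4 + (¼)*5 + (2*0²)/4)*(-35) = -822 + (-7/4 + 5/4 + (2*0)/4)*(-35) = -822 + (-7/4 + 5/4 + (¼)*0)*(-35) = -822 + (-7/4 + 5/4 + 0)*(-35) = -822 - ½*(-35) = -822 + 35/2 = -1609/2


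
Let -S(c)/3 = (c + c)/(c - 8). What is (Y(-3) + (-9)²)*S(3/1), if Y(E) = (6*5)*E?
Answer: -162/5 ≈ -32.400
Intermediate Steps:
S(c) = -6*c/(-8 + c) (S(c) = -3*(c + c)/(c - 8) = -3*2*c/(-8 + c) = -6*c/(-8 + c))
Y(E) = 30*E
(Y(-3) + (-9)²)*S(3/1) = (30*(-3) + (-9)²)*(-6*3/1/(-8 + 3/1)) = (-90 + 81)*(-6*3*1/(-8 + 3*1)) = -(-54)*3/(-8 + 3) = -(-54)*3/(-5) = -(-54)*3*(-1)/5 = -9*18/5 = -162/5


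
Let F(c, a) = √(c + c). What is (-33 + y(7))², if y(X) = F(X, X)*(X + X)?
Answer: 3833 - 924*√14 ≈ 375.71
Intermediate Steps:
F(c, a) = √2*√c (F(c, a) = √(2*c) = √2*√c)
y(X) = 2*√2*X^(3/2) (y(X) = (√2*√X)*(X + X) = (√2*√X)*(2*X) = 2*√2*X^(3/2))
(-33 + y(7))² = (-33 + 2*√2*7^(3/2))² = (-33 + 2*√2*(7*√7))² = (-33 + 14*√14)²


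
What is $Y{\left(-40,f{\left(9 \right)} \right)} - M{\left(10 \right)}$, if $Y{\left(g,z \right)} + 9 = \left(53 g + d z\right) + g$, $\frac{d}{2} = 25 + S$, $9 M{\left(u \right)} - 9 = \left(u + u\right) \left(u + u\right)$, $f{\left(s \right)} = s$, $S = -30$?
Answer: $- \frac{20740}{9} \approx -2304.4$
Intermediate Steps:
$M{\left(u \right)} = 1 + \frac{4 u^{2}}{9}$ ($M{\left(u \right)} = 1 + \frac{\left(u + u\right) \left(u + u\right)}{9} = 1 + \frac{2 u 2 u}{9} = 1 + \frac{4 u^{2}}{9}$)
$d = -10$ ($d = 2 \left(25 - 30\right) = 2 \left(-5\right) = -10$)
$Y{\left(g,z \right)} = -9 - 10 z + 54 g$ ($Y{\left(g,z \right)} = -9 + \left(\left(53 g - 10 z\right) + g\right) = -9 + \left(\left(- 10 z + 53 g\right) + g\right) = -9 + \left(- 10 z + 54 g\right) = -9 - 10 z + 54 g$)
$Y{\left(-40,f{\left(9 \right)} \right)} - M{\left(10 \right)} = \left(-9 - 90 + 54 \left(-40\right)\right) - \left(1 + \frac{4 \cdot 10^{2}}{9}\right) = \left(-9 - 90 - 2160\right) - \left(1 + \frac{4}{9} \cdot 100\right) = -2259 - \left(1 + \frac{400}{9}\right) = -2259 - \frac{409}{9} = - \frac{20740}{9}$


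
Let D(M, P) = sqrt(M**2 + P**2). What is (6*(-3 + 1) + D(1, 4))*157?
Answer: -1884 + 157*sqrt(17) ≈ -1236.7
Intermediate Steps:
(6*(-3 + 1) + D(1, 4))*157 = (6*(-3 + 1) + sqrt(1**2 + 4**2))*157 = (6*(-2) + sqrt(1 + 16))*157 = (-12 + sqrt(17))*157 = -1884 + 157*sqrt(17)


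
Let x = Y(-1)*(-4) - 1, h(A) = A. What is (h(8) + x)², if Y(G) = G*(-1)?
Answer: 9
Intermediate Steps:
Y(G) = -G
x = -5 (x = -1*(-1)*(-4) - 1 = 1*(-4) - 1 = -4 - 1 = -5)
(h(8) + x)² = (8 - 5)² = 3² = 9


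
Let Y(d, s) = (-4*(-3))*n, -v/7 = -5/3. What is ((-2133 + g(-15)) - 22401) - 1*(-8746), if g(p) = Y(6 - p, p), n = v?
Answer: -15648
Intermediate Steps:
v = 35/3 (v = -(-35)/3 = -7*(-5/3) = 35/3 ≈ 11.667)
n = 35/3 ≈ 11.667
Y(d, s) = 140 (Y(d, s) = -4*(-3)*(35/3) = 12*(35/3) = 140)
g(p) = 140
((-2133 + g(-15)) - 22401) - 1*(-8746) = ((-2133 + 140) - 22401) - 1*(-8746) = (-1993 - 22401) + 8746 = -24394 + 8746 = -15648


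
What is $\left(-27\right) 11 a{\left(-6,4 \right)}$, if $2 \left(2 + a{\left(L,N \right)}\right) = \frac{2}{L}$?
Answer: $\frac{1287}{2} \approx 643.5$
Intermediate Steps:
$a{\left(L,N \right)} = -2 + \frac{1}{L}$ ($a{\left(L,N \right)} = -2 + \frac{2 \frac{1}{L}}{2} = -2 + \frac{1}{L}$)
$\left(-27\right) 11 a{\left(-6,4 \right)} = \left(-27\right) 11 \left(-2 + \frac{1}{-6}\right) = - 297 \left(-2 - \frac{1}{6}\right) = \left(-297\right) \left(- \frac{13}{6}\right) = \frac{1287}{2}$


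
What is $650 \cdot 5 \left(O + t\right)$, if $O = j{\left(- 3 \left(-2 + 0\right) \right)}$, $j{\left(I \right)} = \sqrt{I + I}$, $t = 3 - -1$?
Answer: $13000 + 6500 \sqrt{3} \approx 24258.0$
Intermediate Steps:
$t = 4$ ($t = 3 + 1 = 4$)
$j{\left(I \right)} = \sqrt{2} \sqrt{I}$ ($j{\left(I \right)} = \sqrt{2 I} = \sqrt{2} \sqrt{I}$)
$O = 2 \sqrt{3}$ ($O = \sqrt{2} \sqrt{- 3 \left(-2 + 0\right)} = \sqrt{2} \sqrt{\left(-3\right) \left(-2\right)} = \sqrt{2} \sqrt{6} = 2 \sqrt{3} \approx 3.4641$)
$650 \cdot 5 \left(O + t\right) = 650 \cdot 5 \left(2 \sqrt{3} + 4\right) = 650 \cdot 5 \left(4 + 2 \sqrt{3}\right) = 650 \left(20 + 10 \sqrt{3}\right) = 13000 + 6500 \sqrt{3}$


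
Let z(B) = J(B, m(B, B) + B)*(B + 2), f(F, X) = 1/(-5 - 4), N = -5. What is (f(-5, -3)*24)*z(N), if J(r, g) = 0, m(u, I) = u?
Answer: 0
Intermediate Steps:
f(F, X) = -1/9 (f(F, X) = 1/(-9) = -1/9)
z(B) = 0 (z(B) = 0*(B + 2) = 0*(2 + B) = 0)
(f(-5, -3)*24)*z(N) = -1/9*24*0 = -8/3*0 = 0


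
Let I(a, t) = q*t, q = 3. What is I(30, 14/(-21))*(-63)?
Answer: 126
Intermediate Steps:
I(a, t) = 3*t
I(30, 14/(-21))*(-63) = (3*(14/(-21)))*(-63) = (3*(14*(-1/21)))*(-63) = (3*(-⅔))*(-63) = -2*(-63) = 126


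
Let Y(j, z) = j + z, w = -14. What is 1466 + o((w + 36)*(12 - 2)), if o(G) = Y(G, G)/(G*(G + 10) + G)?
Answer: 338648/231 ≈ 1466.0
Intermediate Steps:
o(G) = 2*G/(G + G*(10 + G)) (o(G) = (G + G)/(G*(G + 10) + G) = (2*G)/(G*(10 + G) + G) = (2*G)/(G + G*(10 + G)) = 2*G/(G + G*(10 + G)))
1466 + o((w + 36)*(12 - 2)) = 1466 + 2/(11 + (-14 + 36)*(12 - 2)) = 1466 + 2/(11 + 22*10) = 1466 + 2/(11 + 220) = 1466 + 2/231 = 338648/231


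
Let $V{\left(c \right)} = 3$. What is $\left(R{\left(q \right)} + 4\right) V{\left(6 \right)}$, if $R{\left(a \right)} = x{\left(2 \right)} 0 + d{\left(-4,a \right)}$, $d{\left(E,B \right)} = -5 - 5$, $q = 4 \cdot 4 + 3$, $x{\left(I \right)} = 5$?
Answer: $-18$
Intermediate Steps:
$q = 19$ ($q = 16 + 3 = 19$)
$d{\left(E,B \right)} = -10$
$R{\left(a \right)} = -10$ ($R{\left(a \right)} = 5 \cdot 0 - 10 = 0 - 10 = -10$)
$\left(R{\left(q \right)} + 4\right) V{\left(6 \right)} = \left(-10 + 4\right) 3 = \left(-6\right) 3 = -18$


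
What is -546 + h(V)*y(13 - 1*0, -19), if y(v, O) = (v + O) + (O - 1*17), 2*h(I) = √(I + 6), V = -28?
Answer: -546 - 21*I*√22 ≈ -546.0 - 98.499*I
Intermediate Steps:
h(I) = √(6 + I)/2 (h(I) = √(I + 6)/2 = √(6 + I)/2)
y(v, O) = -17 + v + 2*O (y(v, O) = (O + v) + (O - 17) = (O + v) + (-17 + O) = -17 + v + 2*O)
-546 + h(V)*y(13 - 1*0, -19) = -546 + (√(6 - 28)/2)*(-17 + (13 - 1*0) + 2*(-19)) = -546 + (√(-22)/2)*(-17 + (13 + 0) - 38) = -546 + ((I*√22)/2)*(-17 + 13 - 38) = -546 + (I*√22/2)*(-42) = -546 - 21*I*√22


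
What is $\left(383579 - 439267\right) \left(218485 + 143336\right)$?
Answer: $-20149087848$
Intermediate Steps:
$\left(383579 - 439267\right) \left(218485 + 143336\right) = \left(-55688\right) 361821 = -20149087848$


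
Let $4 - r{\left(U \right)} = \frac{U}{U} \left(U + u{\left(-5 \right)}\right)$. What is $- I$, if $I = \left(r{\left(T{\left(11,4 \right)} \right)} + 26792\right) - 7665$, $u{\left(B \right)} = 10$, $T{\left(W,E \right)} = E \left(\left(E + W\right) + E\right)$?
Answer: $-19045$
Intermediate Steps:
$T{\left(W,E \right)} = E \left(W + 2 E\right)$
$r{\left(U \right)} = -6 - U$ ($r{\left(U \right)} = 4 - \frac{U}{U} \left(U + 10\right) = 4 - 1 \left(10 + U\right) = 4 - \left(10 + U\right) = -6 - U$)
$I = 19045$ ($I = \left(\left(-6 - 4 \left(11 + 2 \cdot 4\right)\right) + 26792\right) - 7665 = \left(\left(-6 - 4 \left(11 + 8\right)\right) + 26792\right) - 7665 = \left(\left(-6 - 4 \cdot 19\right) + 26792\right) - 7665 = \left(\left(-6 - 76\right) + 26792\right) - 7665 = \left(-82 + 26792\right) - 7665 = 26710 - 7665 = 19045$)
$- I = \left(-1\right) 19045 = -19045$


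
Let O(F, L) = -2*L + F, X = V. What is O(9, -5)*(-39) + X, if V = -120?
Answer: -861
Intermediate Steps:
X = -120
O(F, L) = F - 2*L
O(9, -5)*(-39) + X = (9 - 2*(-5))*(-39) - 120 = (9 + 10)*(-39) - 120 = 19*(-39) - 120 = -741 - 120 = -861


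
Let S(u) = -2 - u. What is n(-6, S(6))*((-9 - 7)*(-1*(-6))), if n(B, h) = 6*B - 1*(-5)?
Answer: 2976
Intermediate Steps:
n(B, h) = 5 + 6*B (n(B, h) = 6*B + 5 = 5 + 6*B)
n(-6, S(6))*((-9 - 7)*(-1*(-6))) = (5 + 6*(-6))*((-9 - 7)*(-1*(-6))) = (5 - 36)*(-16*6) = -31*(-96) = 2976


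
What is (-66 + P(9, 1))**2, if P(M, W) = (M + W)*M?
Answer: 576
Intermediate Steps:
P(M, W) = M*(M + W)
(-66 + P(9, 1))**2 = (-66 + 9*(9 + 1))**2 = (-66 + 9*10)**2 = (-66 + 90)**2 = 24**2 = 576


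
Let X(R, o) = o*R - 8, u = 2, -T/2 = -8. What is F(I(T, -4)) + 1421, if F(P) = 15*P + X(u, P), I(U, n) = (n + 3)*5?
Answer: 1328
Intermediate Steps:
T = 16 (T = -2*(-8) = 16)
X(R, o) = -8 + R*o (X(R, o) = R*o - 8 = -8 + R*o)
I(U, n) = 15 + 5*n (I(U, n) = (3 + n)*5 = 15 + 5*n)
F(P) = -8 + 17*P (F(P) = 15*P + (-8 + 2*P) = -8 + 17*P)
F(I(T, -4)) + 1421 = (-8 + 17*(15 + 5*(-4))) + 1421 = (-8 + 17*(15 - 20)) + 1421 = (-8 + 17*(-5)) + 1421 = (-8 - 85) + 1421 = -93 + 1421 = 1328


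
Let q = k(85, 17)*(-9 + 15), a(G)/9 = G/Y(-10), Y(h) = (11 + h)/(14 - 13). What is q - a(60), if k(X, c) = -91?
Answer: -1086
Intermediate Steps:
Y(h) = 11 + h (Y(h) = (11 + h)/1 = (11 + h)*1 = 11 + h)
a(G) = 9*G (a(G) = 9*(G/(11 - 10)) = 9*(G/1) = 9*(G*1) = 9*G)
q = -546 (q = -91*(-9 + 15) = -91*6 = -546)
q - a(60) = -546 - 9*60 = -546 - 1*540 = -546 - 540 = -1086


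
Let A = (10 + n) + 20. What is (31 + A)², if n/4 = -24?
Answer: 1225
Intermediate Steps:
n = -96 (n = 4*(-24) = -96)
A = -66 (A = (10 - 96) + 20 = -86 + 20 = -66)
(31 + A)² = (31 - 66)² = (-35)² = 1225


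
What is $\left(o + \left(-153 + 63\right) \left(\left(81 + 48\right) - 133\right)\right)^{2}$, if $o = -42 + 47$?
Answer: $133225$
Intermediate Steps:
$o = 5$
$\left(o + \left(-153 + 63\right) \left(\left(81 + 48\right) - 133\right)\right)^{2} = \left(5 + \left(-153 + 63\right) \left(\left(81 + 48\right) - 133\right)\right)^{2} = \left(5 - 90 \left(129 - 133\right)\right)^{2} = \left(5 - -360\right)^{2} = \left(5 + 360\right)^{2} = 365^{2} = 133225$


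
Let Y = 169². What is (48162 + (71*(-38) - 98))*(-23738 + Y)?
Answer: 218800218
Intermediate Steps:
Y = 28561
(48162 + (71*(-38) - 98))*(-23738 + Y) = (48162 + (71*(-38) - 98))*(-23738 + 28561) = (48162 + (-2698 - 98))*4823 = (48162 - 2796)*4823 = 45366*4823 = 218800218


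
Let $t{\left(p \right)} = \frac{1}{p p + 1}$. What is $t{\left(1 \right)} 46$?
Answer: $23$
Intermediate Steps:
$t{\left(p \right)} = \frac{1}{1 + p^{2}}$ ($t{\left(p \right)} = \frac{1}{p^{2} + 1} = \frac{1}{1 + p^{2}}$)
$t{\left(1 \right)} 46 = \frac{1}{1 + 1^{2}} \cdot 46 = \frac{1}{1 + 1} \cdot 46 = \frac{1}{2} \cdot 46 = 23$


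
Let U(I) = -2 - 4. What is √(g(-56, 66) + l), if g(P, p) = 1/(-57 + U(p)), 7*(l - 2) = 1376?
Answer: √1787/3 ≈ 14.091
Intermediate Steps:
l = 1390/7 (l = 2 + (⅐)*1376 = 2 + 1376/7 = 1390/7 ≈ 198.57)
U(I) = -6
g(P, p) = -1/63 (g(P, p) = 1/(-57 - 6) = 1/(-63) = -1/63)
√(g(-56, 66) + l) = √(-1/63 + 1390/7) = √(1787/9) = √1787/3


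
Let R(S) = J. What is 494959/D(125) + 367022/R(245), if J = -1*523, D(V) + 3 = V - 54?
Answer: 233906061/35564 ≈ 6577.0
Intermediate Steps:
D(V) = -57 + V (D(V) = -3 + (V - 54) = -3 + (-54 + V) = -57 + V)
J = -523
R(S) = -523
494959/D(125) + 367022/R(245) = 494959/(-57 + 125) + 367022/(-523) = 494959/68 + 367022*(-1/523) = 494959*(1/68) - 367022/523 = 494959/68 - 367022/523 = 233906061/35564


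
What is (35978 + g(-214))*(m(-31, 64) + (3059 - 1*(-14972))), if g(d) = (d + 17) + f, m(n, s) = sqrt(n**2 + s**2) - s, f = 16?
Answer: 643164699 + 35797*sqrt(5057) ≈ 6.4571e+8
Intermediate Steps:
g(d) = 33 + d (g(d) = (d + 17) + 16 = (17 + d) + 16 = 33 + d)
(35978 + g(-214))*(m(-31, 64) + (3059 - 1*(-14972))) = (35978 + (33 - 214))*((sqrt((-31)**2 + 64**2) - 1*64) + (3059 - 1*(-14972))) = (35978 - 181)*((sqrt(961 + 4096) - 64) + (3059 + 14972)) = 35797*((sqrt(5057) - 64) + 18031) = 35797*((-64 + sqrt(5057)) + 18031) = 35797*(17967 + sqrt(5057)) = 643164699 + 35797*sqrt(5057)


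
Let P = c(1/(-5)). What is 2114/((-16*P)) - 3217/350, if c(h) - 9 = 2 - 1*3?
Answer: -287919/11200 ≈ -25.707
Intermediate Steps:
c(h) = 8 (c(h) = 9 + (2 - 1*3) = 9 + (2 - 3) = 9 - 1 = 8)
P = 8
2114/((-16*P)) - 3217/350 = 2114/((-16*8)) - 3217/350 = 2114/(-128) - 3217*1/350 = 2114*(-1/128) - 3217/350 = -1057/64 - 3217/350 = -287919/11200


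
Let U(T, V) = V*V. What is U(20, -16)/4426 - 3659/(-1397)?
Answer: 8276183/3091561 ≈ 2.6770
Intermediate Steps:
U(T, V) = V²
U(20, -16)/4426 - 3659/(-1397) = (-16)²/4426 - 3659/(-1397) = 256*(1/4426) - 3659*(-1/1397) = 128/2213 + 3659/1397 = 8276183/3091561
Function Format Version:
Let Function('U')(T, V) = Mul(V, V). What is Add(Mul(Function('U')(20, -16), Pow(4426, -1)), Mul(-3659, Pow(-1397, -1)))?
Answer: Rational(8276183, 3091561) ≈ 2.6770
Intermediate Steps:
Function('U')(T, V) = Pow(V, 2)
Add(Mul(Function('U')(20, -16), Pow(4426, -1)), Mul(-3659, Pow(-1397, -1))) = Add(Mul(Pow(-16, 2), Pow(4426, -1)), Mul(-3659, Pow(-1397, -1))) = Add(Mul(256, Rational(1, 4426)), Mul(-3659, Rational(-1, 1397))) = Add(Rational(128, 2213), Rational(3659, 1397)) = Rational(8276183, 3091561)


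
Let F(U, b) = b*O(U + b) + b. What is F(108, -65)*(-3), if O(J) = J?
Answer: 8580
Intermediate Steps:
F(U, b) = b + b*(U + b) (F(U, b) = b*(U + b) + b = b + b*(U + b))
F(108, -65)*(-3) = -65*(1 + 108 - 65)*(-3) = -65*44*(-3) = -2860*(-3) = 8580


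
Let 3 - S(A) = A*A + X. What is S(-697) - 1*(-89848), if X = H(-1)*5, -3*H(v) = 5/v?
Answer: -1187899/3 ≈ -3.9597e+5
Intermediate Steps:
H(v) = -5/(3*v)
X = 25/3 (X = -5/3/(-1)*5 = -5/3*(-1)*5 = (5/3)*5 = 25/3 ≈ 8.3333)
S(A) = -16/3 - A**2 (S(A) = 3 - (A*A + 25/3) = 3 - (A**2 + 25/3) = 3 - (25/3 + A**2) = 3 + (-25/3 - A**2) = -16/3 - A**2)
S(-697) - 1*(-89848) = (-16/3 - 1*(-697)**2) - 1*(-89848) = (-16/3 - 1*485809) + 89848 = (-16/3 - 485809) + 89848 = -1457443/3 + 89848 = -1187899/3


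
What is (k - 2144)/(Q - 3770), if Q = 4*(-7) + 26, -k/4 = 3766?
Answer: 4302/943 ≈ 4.5620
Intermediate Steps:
k = -15064 (k = -4*3766 = -15064)
Q = -2 (Q = -28 + 26 = -2)
(k - 2144)/(Q - 3770) = (-15064 - 2144)/(-2 - 3770) = -17208/(-3772) = -17208*(-1/3772) = 4302/943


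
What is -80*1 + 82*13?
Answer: 986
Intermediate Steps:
-80*1 + 82*13 = -80 + 1066 = 986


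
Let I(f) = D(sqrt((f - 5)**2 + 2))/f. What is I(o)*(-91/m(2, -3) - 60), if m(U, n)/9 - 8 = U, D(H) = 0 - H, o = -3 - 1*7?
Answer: -5491*sqrt(227)/900 ≈ -91.922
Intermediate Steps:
o = -10 (o = -3 - 7 = -10)
D(H) = -H
m(U, n) = 72 + 9*U
I(f) = -sqrt(2 + (-5 + f)**2)/f (I(f) = (-sqrt((f - 5)**2 + 2))/f = (-sqrt((-5 + f)**2 + 2))/f = (-sqrt(2 + (-5 + f)**2))/f = -sqrt(2 + (-5 + f)**2)/f)
I(o)*(-91/m(2, -3) - 60) = (-1*sqrt(2 + (-5 - 10)**2)/(-10))*(-91/(72 + 9*2) - 60) = (-1*(-1/10)*sqrt(2 + (-15)**2))*(-91/(72 + 18) - 60) = (-1*(-1/10)*sqrt(2 + 225))*(-91/90 - 60) = (-1*(-1/10)*sqrt(227))*(-91*1/90 - 60) = (sqrt(227)/10)*(-91/90 - 60) = (sqrt(227)/10)*(-5491/90) = -5491*sqrt(227)/900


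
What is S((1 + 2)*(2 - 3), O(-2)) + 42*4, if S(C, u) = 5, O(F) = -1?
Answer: 173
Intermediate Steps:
S((1 + 2)*(2 - 3), O(-2)) + 42*4 = 5 + 42*4 = 5 + 168 = 173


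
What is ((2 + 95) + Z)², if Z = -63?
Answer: 1156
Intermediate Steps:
((2 + 95) + Z)² = ((2 + 95) - 63)² = (97 - 63)² = 34² = 1156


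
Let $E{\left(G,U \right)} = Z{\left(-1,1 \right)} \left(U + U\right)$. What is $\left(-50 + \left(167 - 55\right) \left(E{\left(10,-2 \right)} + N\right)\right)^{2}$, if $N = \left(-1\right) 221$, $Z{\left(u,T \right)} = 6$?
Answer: $755700100$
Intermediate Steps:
$N = -221$
$E{\left(G,U \right)} = 12 U$ ($E{\left(G,U \right)} = 6 \left(U + U\right) = 6 \cdot 2 U = 12 U$)
$\left(-50 + \left(167 - 55\right) \left(E{\left(10,-2 \right)} + N\right)\right)^{2} = \left(-50 + \left(167 - 55\right) \left(12 \left(-2\right) - 221\right)\right)^{2} = \left(-50 + 112 \left(-24 - 221\right)\right)^{2} = \left(-50 + 112 \left(-245\right)\right)^{2} = \left(-50 - 27440\right)^{2} = \left(-27490\right)^{2} = 755700100$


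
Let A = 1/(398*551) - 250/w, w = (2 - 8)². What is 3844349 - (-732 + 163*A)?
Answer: 3795600627575/986841 ≈ 3.8462e+6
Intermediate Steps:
w = 36 (w = (-6)² = 36)
A = -6853058/986841 (A = 1/(398*551) - 250/36 = (1/398)*(1/551) - 250*1/36 = 1/219298 - 125/18 = -6853058/986841 ≈ -6.9444)
3844349 - (-732 + 163*A) = 3844349 - (-732 + 163*(-6853058/986841)) = 3844349 - (-732 - 1117048454/986841) = 3844349 - 1*(-1839416066/986841) = 3844349 + 1839416066/986841 = 3795600627575/986841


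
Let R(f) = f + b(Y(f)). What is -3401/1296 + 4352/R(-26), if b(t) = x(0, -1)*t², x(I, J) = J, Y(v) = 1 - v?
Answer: -8207947/978480 ≈ -8.3885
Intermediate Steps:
b(t) = -t²
R(f) = f - (1 - f)²
-3401/1296 + 4352/R(-26) = -3401/1296 + 4352/(-26 - (-1 - 26)²) = -3401*1/1296 + 4352/(-26 - 1*(-27)²) = -3401/1296 + 4352/(-26 - 1*729) = -3401/1296 + 4352/(-26 - 729) = -3401/1296 + 4352/(-755) = -3401/1296 + 4352*(-1/755) = -3401/1296 - 4352/755 = -8207947/978480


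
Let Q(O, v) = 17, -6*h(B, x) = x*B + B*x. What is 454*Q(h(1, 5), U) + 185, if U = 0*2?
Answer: 7903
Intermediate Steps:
h(B, x) = -B*x/3 (h(B, x) = -(x*B + B*x)/6 = -(B*x + B*x)/6 = -B*x/3)
U = 0
454*Q(h(1, 5), U) + 185 = 454*17 + 185 = 7718 + 185 = 7903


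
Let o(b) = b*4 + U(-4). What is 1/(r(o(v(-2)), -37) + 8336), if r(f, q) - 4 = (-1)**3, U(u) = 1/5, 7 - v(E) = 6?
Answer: 1/8339 ≈ 0.00011992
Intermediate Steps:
v(E) = 1 (v(E) = 7 - 1*6 = 7 - 6 = 1)
U(u) = 1/5 (U(u) = 1*(1/5) = 1/5)
o(b) = 1/5 + 4*b (o(b) = b*4 + 1/5 = 4*b + 1/5 = 1/5 + 4*b)
r(f, q) = 3 (r(f, q) = 4 + (-1)**3 = 4 - 1 = 3)
1/(r(o(v(-2)), -37) + 8336) = 1/(3 + 8336) = 1/8339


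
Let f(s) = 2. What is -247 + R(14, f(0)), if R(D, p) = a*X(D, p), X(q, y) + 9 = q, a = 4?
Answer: -227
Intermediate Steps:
X(q, y) = -9 + q
R(D, p) = -36 + 4*D (R(D, p) = 4*(-9 + D) = -36 + 4*D)
-247 + R(14, f(0)) = -247 + (-36 + 4*14) = -247 + (-36 + 56) = -247 + 20 = -227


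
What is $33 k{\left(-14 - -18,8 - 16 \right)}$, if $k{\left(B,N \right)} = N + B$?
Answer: $-132$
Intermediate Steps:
$k{\left(B,N \right)} = B + N$
$33 k{\left(-14 - -18,8 - 16 \right)} = 33 \left(\left(-14 - -18\right) + \left(8 - 16\right)\right) = 33 \left(\left(-14 + 18\right) + \left(8 - 16\right)\right) = 33 \left(4 - 8\right) = 33 \left(-4\right) = -132$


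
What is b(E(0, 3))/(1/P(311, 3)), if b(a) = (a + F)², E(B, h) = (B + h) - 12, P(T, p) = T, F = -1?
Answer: 31100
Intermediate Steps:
E(B, h) = -12 + B + h
b(a) = (-1 + a)² (b(a) = (a - 1)² = (-1 + a)²)
b(E(0, 3))/(1/P(311, 3)) = (-1 + (-12 + 0 + 3))²/(1/311) = (-1 - 9)²/(1/311) = (-10)²*311 = 100*311 = 31100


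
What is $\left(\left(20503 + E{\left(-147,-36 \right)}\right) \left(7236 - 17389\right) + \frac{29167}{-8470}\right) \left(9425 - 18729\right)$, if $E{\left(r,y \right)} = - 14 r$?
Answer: $\frac{9025595266757404}{4235} \approx 2.1312 \cdot 10^{12}$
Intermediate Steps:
$\left(\left(20503 + E{\left(-147,-36 \right)}\right) \left(7236 - 17389\right) + \frac{29167}{-8470}\right) \left(9425 - 18729\right) = \left(\left(20503 - -2058\right) \left(7236 - 17389\right) + \frac{29167}{-8470}\right) \left(9425 - 18729\right) = \left(\left(20503 + 2058\right) \left(-10153\right) + 29167 \left(- \frac{1}{8470}\right)\right) \left(-9304\right) = \left(22561 \left(-10153\right) - \frac{29167}{8470}\right) \left(-9304\right) = \left(-229061833 - \frac{29167}{8470}\right) \left(-9304\right) = \left(- \frac{1940153754677}{8470}\right) \left(-9304\right) = \frac{9025595266757404}{4235}$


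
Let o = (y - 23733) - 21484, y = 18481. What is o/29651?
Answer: -26736/29651 ≈ -0.90169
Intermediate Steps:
o = -26736 (o = (18481 - 23733) - 21484 = -5252 - 21484 = -26736)
o/29651 = -26736/29651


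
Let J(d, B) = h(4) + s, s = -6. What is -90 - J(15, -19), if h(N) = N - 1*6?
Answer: -82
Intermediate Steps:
h(N) = -6 + N (h(N) = N - 6 = -6 + N)
J(d, B) = -8 (J(d, B) = (-6 + 4) - 6 = -2 - 6 = -8)
-90 - J(15, -19) = -90 - 1*(-8) = -90 + 8 = -82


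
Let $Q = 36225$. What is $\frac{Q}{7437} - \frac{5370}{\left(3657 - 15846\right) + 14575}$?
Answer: $\frac{7749360}{2957447} \approx 2.6203$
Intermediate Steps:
$\frac{Q}{7437} - \frac{5370}{\left(3657 - 15846\right) + 14575} = \frac{36225}{7437} - \frac{5370}{\left(3657 - 15846\right) + 14575} = 36225 \cdot \frac{1}{7437} - \frac{5370}{-12189 + 14575} = \frac{12075}{2479} - \frac{5370}{2386} = \frac{12075}{2479} - \frac{2685}{1193} = \frac{7749360}{2957447}$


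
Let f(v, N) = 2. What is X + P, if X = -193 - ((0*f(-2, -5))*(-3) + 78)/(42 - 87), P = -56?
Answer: -3709/15 ≈ -247.27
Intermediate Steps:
X = -2869/15 (X = -193 - ((0*2)*(-3) + 78)/(42 - 87) = -193 - (0*(-3) + 78)/(-45) = -193 - (0 + 78)*(-1)/45 = -193 - 78*(-1)/45 = -193 - 1*(-26/15) = -193 + 26/15 = -2869/15 ≈ -191.27)
X + P = -2869/15 - 56 = -3709/15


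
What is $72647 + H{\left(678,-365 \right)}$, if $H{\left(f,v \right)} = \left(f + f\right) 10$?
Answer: $86207$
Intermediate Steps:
$H{\left(f,v \right)} = 20 f$ ($H{\left(f,v \right)} = 2 f 10 = 20 f$)
$72647 + H{\left(678,-365 \right)} = 72647 + 20 \cdot 678 = 72647 + 13560 = 86207$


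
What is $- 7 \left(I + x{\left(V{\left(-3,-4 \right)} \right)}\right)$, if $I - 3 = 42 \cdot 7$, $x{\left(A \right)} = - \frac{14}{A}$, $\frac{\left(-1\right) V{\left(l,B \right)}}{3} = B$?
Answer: $- \frac{12425}{6} \approx -2070.8$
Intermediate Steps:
$V{\left(l,B \right)} = - 3 B$
$I = 297$ ($I = 3 + 42 \cdot 7 = 3 + 294 = 297$)
$- 7 \left(I + x{\left(V{\left(-3,-4 \right)} \right)}\right) = - 7 \left(297 - \frac{14}{\left(-3\right) \left(-4\right)}\right) = - 7 \left(297 - \frac{14}{12}\right) = - 7 \left(297 - \frac{7}{6}\right) = \left(-7\right) \frac{1775}{6} = - \frac{12425}{6}$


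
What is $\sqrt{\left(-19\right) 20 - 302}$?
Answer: $i \sqrt{682} \approx 26.115 i$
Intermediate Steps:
$\sqrt{\left(-19\right) 20 - 302} = \sqrt{-380 - 302} = \sqrt{-682} = i \sqrt{682}$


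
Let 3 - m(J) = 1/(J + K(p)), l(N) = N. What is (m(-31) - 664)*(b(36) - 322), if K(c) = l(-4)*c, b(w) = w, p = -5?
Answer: 189020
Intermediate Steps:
K(c) = -4*c
m(J) = 3 - 1/(20 + J) (m(J) = 3 - 1/(J - 4*(-5)) = 3 - 1/(J + 20) = 3 - 1/(20 + J))
(m(-31) - 664)*(b(36) - 322) = ((59 + 3*(-31))/(20 - 31) - 664)*(36 - 322) = ((59 - 93)/(-11) - 664)*(-286) = (-1/11*(-34) - 664)*(-286) = (34/11 - 664)*(-286) = -7270/11*(-286) = 189020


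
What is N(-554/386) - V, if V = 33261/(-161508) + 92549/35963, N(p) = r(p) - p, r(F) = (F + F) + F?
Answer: -1957264666991/373668085124 ≈ -5.2380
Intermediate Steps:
r(F) = 3*F (r(F) = 2*F + F = 3*F)
N(p) = 2*p (N(p) = 3*p - p = 2*p)
V = 4583746183/1936104068 (V = 33261*(-1/161508) + 92549*(1/35963) = -11087/53836 + 92549/35963 = 4583746183/1936104068 ≈ 2.3675)
N(-554/386) - V = 2*(-554/386) - 1*4583746183/1936104068 = 2*(-554*1/386) - 4583746183/1936104068 = 2*(-277/193) - 4583746183/1936104068 = -554/193 - 4583746183/1936104068 = -1957264666991/373668085124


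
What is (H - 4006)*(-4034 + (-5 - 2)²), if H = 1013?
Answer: 11927105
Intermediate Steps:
(H - 4006)*(-4034 + (-5 - 2)²) = (1013 - 4006)*(-4034 + (-5 - 2)²) = -2993*(-4034 + (-7)²) = -2993*(-4034 + 49) = -2993*(-3985) = 11927105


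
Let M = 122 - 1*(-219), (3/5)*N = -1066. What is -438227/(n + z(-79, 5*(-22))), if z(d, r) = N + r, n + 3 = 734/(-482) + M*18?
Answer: -316838121/3070444 ≈ -103.19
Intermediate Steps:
N = -5330/3 (N = (5/3)*(-1066) = -5330/3 ≈ -1776.7)
M = 341 (M = 122 + 219 = 341)
n = 1478168/241 (n = -3 + (734/(-482) + 341*18) = -3 + (734*(-1/482) + 6138) = -3 + (-367/241 + 6138) = -3 + 1478891/241 = 1478168/241 ≈ 6133.5)
z(d, r) = -5330/3 + r
-438227/(n + z(-79, 5*(-22))) = -438227/(1478168/241 + (-5330/3 + 5*(-22))) = -438227/(1478168/241 + (-5330/3 - 110)) = -438227/(1478168/241 - 5660/3) = -438227/3070444/723 = -438227*723/3070444 = -316838121/3070444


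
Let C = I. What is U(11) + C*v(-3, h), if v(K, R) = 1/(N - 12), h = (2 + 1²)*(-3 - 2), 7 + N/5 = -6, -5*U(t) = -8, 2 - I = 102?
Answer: 1116/385 ≈ 2.8987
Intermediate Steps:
I = -100 (I = 2 - 1*102 = 2 - 102 = -100)
U(t) = 8/5 (U(t) = -⅕*(-8) = 8/5)
C = -100
N = -65 (N = -35 + 5*(-6) = -35 - 30 = -65)
h = -15 (h = (2 + 1)*(-5) = 3*(-5) = -15)
v(K, R) = -1/77 (v(K, R) = 1/(-65 - 12) = 1/(-77) = -1/77)
U(11) + C*v(-3, h) = 8/5 - 100*(-1/77) = 8/5 + 100/77 = 1116/385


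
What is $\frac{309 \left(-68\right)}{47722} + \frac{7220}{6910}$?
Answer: $\frac{9967996}{16487951} \approx 0.60456$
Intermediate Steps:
$\frac{309 \left(-68\right)}{47722} + \frac{7220}{6910} = \left(-21012\right) \frac{1}{47722} + 7220 \cdot \frac{1}{6910} = - \frac{10506}{23861} + \frac{722}{691} = \frac{9967996}{16487951}$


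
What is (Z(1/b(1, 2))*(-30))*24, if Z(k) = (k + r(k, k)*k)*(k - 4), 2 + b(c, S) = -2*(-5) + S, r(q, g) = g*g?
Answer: 35451/125 ≈ 283.61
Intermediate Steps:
r(q, g) = g**2
b(c, S) = 8 + S (b(c, S) = -2 + (-2*(-5) + S) = -2 + (10 + S) = 8 + S)
Z(k) = (-4 + k)*(k + k**3) (Z(k) = (k + k**2*k)*(k - 4) = (k + k**3)*(-4 + k) = (-4 + k)*(k + k**3))
(Z(1/b(1, 2))*(-30))*24 = (((-4 + 1/(8 + 2) + (1/(8 + 2))**3 - 4/(8 + 2)**2)/(8 + 2))*(-30))*24 = (((-4 + 1/10 + (1/10)**3 - 4*(1/10)**2)/10)*(-30))*24 = (((-4 + 1/10 + 1/1000 - 4*1/100)/10)*(-30))*24 = (((-4 + 1/10 + 1/1000 - 1/25)/10)*(-30))*24 = (((1/10)*(-3939/1000))*(-30))*24 = -3939/10000*(-30)*24 = (11817/1000)*24 = 35451/125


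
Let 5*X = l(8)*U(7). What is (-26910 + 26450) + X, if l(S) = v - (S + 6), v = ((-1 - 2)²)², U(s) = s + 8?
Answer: -259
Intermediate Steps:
U(s) = 8 + s
v = 81 (v = ((-3)²)² = 9² = 81)
l(S) = 75 - S (l(S) = 81 - (S + 6) = 81 - (6 + S) = 81 + (-6 - S) = 75 - S)
X = 201 (X = ((75 - 1*8)*(8 + 7))/5 = ((75 - 8)*15)/5 = (67*15)/5 = (⅕)*1005 = 201)
(-26910 + 26450) + X = (-26910 + 26450) + 201 = -460 + 201 = -259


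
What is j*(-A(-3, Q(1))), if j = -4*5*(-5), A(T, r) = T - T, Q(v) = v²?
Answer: 0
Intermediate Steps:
A(T, r) = 0
j = 100 (j = -20*(-5) = 100)
j*(-A(-3, Q(1))) = 100*(-1*0) = 100*0 = 0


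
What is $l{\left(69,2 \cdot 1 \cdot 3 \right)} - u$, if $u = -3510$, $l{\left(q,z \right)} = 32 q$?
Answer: $5718$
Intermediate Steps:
$l{\left(69,2 \cdot 1 \cdot 3 \right)} - u = 32 \cdot 69 - -3510 = 2208 + 3510 = 5718$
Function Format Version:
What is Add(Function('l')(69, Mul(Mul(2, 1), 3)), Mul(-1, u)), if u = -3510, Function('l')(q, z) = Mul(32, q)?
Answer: 5718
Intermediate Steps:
Add(Function('l')(69, Mul(Mul(2, 1), 3)), Mul(-1, u)) = Add(Mul(32, 69), Mul(-1, -3510)) = Add(2208, 3510) = 5718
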